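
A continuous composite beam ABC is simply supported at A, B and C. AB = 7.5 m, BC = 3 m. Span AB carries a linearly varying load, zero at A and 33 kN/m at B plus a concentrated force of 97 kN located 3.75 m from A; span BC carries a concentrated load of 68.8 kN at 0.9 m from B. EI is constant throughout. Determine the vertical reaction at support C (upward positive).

R_C = -44.81 kN

Take M_B as the redundant. Released structure: two simple spans AB and BC with a hinge at B.
Discontinuity in slope at B on the released structure — sum the simple-span end rotations:
  span AB: triangular load, peak 33: w₀L³/(45EI) = 309.4/EI
  span AB: point load 97 at a = 3.75: Pab(L + a)/(6LEI) = 341/EI
  span BC: point load 68.8 at a = 0.9: Pab(L + b)/(6LEI) = 36.84/EI
  relative rotation θ_0 = (650.4 + 36.84)/EI = 687.2/EI
A unit hogging moment at B produces rotation L₁/(3EI) + L₂/(3EI) = 3.5/EI.
Compatibility: M_B·(L₁+L₂)/(3EI) = θ_0, giving M_B = 196.4 kN·m (hogging).
Span BC, ΣM about C: R_B^{BC}·3 = 144.5 + 196.4, so R_B^{BC} = 113.6 kN and R_C = 68.8 − 113.6 = -44.81 kN.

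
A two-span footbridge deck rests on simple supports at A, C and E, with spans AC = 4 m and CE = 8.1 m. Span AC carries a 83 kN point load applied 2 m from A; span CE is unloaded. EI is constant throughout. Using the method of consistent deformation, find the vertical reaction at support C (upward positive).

R_C = 49.19 kN

Release continuity at C by inserting a hinge; the redundant is the internal moment M_C. The primary structure is two simply-supported spans AC and CE.
Discontinuity in slope at C on the released structure — sum the simple-span end rotations:
  span AC: point load 83 at a = 2: Pab(L + a)/(6LEI) = 83/EI
  relative rotation θ_0 = (83 + 0)/EI = 83/EI
A unit hogging moment at C produces rotation L₁/(3EI) + L₂/(3EI) = 4.033/EI.
Compatibility: M_C·(L₁+L₂)/(3EI) = θ_0, giving M_C = 20.58 kN·m (hogging).
Span AC, ΣM about A with M_C applied at C: R_C^{AC}·4 = 166 + 20.58, so R_C^{AC} = 46.64 kN and R_A = 83 − 46.64 = 36.36 kN.
Span CE, ΣM about E: R_C^{CE}·8.1 = 0 + 20.58, so R_C^{CE} = 2.541 kN and R_E = 0 − 2.541 = -2.541 kN.
R_C = 46.64 + 2.541 = 49.19 kN.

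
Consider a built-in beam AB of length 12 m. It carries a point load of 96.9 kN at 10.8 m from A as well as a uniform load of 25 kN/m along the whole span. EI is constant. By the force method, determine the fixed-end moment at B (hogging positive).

Release both end moments; the primary structure is a simply-supported span AB with redundants M_A and M_B.
End rotations of the released simple span under the applied load (×1/EI):
  at A: point load 96.9 at a = 10.8: Pab(L + b)/(6LEI) = 230.2/EI
  at B: point load 96.9 at a = 10.8: Pab(L + a)/(6LEI) = 397.7/EI
  at A: UDL 25: wL³/(24EI) = 1800/EI
  at B: UDL 25: wL³/(24EI) = 1800/EI
  θ_A0 = 2030/EI,  θ_B0 = 2198/EI
Flexibility coefficients: a unit moment at one end gives L/(3EI) there and L/(6EI) at the far end, so f₁₁ = f₂₂ = 4/EI and f₁₂ = f₂₁ = 2/EI.
Compatibility — zero rotation at each built-in end:
  4 M_A + 2 M_B = 2030
  2 M_A + 4 M_B = 2198
Solving the pair gives M_A = 310.5 kN·m and M_B = 394.2 kN·m (hogging).

M_B = 394.2 kN·m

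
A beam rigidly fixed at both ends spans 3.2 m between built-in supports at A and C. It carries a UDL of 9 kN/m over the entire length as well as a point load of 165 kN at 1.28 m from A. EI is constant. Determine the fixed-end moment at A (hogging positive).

M_A = 83.71 kN·m

Release both end moments; the primary structure is a simply-supported span AC with redundants M_A and M_C.
End rotations of the released simple span under the applied load (×1/EI):
  at A: UDL 9: wL³/(24EI) = 12.29/EI
  at C: UDL 9: wL³/(24EI) = 12.29/EI
  at A: point load 165 at a = 1.28: Pab(L + b)/(6LEI) = 108.1/EI
  at C: point load 165 at a = 1.28: Pab(L + a)/(6LEI) = 94.62/EI
  θ_A0 = 120.4/EI,  θ_C0 = 106.9/EI
Flexibility coefficients: a unit moment at one end gives L/(3EI) there and L/(6EI) at the far end, so f₁₁ = f₂₂ = 1.067/EI and f₁₂ = f₂₁ = 0.5333/EI.
Compatibility — zero rotation at each built-in end:
  1.067 M_A + 0.5333 M_C = 120.4
  0.5333 M_A + 1.067 M_C = 106.9
Solving the pair gives M_A = 83.71 kN·m and M_C = 58.37 kN·m (hogging).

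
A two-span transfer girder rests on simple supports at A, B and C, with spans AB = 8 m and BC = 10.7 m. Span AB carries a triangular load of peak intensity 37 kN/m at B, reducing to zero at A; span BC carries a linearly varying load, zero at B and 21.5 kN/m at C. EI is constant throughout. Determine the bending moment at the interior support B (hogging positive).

M_B = 149.7 kN·m

Take M_B as the redundant. Released structure: two simple spans AB and BC with a hinge at B.
End slopes at the hinge B, treating each span as simply supported:
  span AB: triangular load, peak 37: w₀L³/(45EI) = 421/EI
  span BC: triangular load, peak 21.5: 7w₀L³/(360EI) = 512.1/EI
  relative rotation θ_0 = (421 + 512.1)/EI = 933.1/EI
A unit hogging moment at B produces rotation L₁/(3EI) + L₂/(3EI) = 6.233/EI.
Slope continuity at B: θ_0 = M_B·6.233/EI, so M_B = 933.1/6.233 = 149.7 kN·m (hogging).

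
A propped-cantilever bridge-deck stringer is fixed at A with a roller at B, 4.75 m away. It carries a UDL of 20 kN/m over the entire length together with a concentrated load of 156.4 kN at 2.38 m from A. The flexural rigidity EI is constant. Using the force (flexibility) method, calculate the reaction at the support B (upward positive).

Release the roller at B. Primary structure: cantilever fixed at A.
Downward deflection at the released point B due to the loads:
  UDL 20: wL⁴/(8EI) = 1273/EI
  point load 156.4 at a = 2.38: Pa²(3L − a)/(6EI) = 1753/EI
  δ_0 = 3025/EI
Flexibility coefficient — unit upward force at B: δ_{BB} = L³/(3EI) = 35.72/EI.
The prop prevents deflection at B: R_B = δ_0/δ_{BB} = 3025/35.72 = 84.69 kN.

R_B = 84.69 kN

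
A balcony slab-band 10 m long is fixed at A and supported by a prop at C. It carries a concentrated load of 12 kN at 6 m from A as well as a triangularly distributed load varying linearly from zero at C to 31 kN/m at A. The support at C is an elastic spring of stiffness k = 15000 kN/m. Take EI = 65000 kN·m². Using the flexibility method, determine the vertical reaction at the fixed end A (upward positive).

Choose R_C as the redundant. The primary structure is the cantilever fixed at A.
Deflection at C on the released cantilever, summing each load's contribution:
  point load 12 at a = 6: Pa²(3L − a)/(6EI) = 1728/EI
  triangular load, peak 31 at the fixed end: w₀L⁴/(30EI) = 10333/EI
  δ_0 = 12061/EI
Tip deflection under a unit load at C: L³/(3EI) = 333.3/EI.
With EI = 65000 kN·m²: δ_0 = 0.18556 m and δ_{CC} = 0.005128 m/kN.
Compatibility — the spring shortens by R_C/k under the reaction it provides: δ_0 − R_C·δ_{CC} = R_C/k. With 1/k = 0.000067 m/kN, R_C = δ_0 / (δ_{CC} + 1/k) = 0.18556 / (0.005128 + 0.000067) = 35.72 kN.
Vertical equilibrium: R_A = ΣP − R_C = 167 − 35.72 = 131.3 kN.

R_A = 131.3 kN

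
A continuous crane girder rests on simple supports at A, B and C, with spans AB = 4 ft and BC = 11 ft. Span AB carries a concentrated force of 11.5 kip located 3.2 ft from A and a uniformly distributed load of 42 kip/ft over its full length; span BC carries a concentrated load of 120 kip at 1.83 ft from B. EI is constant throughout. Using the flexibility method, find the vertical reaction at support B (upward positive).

Take M_B as the redundant. Released structure: two simple spans AB and BC with a hinge at B.
End slopes at the hinge B, treating each span as simply supported:
  span AB: point load 11.5 at a = 3.2: Pab(L + a)/(6LEI) = 8.832/EI
  span AB: UDL 42: wL³/(24EI) = 112/EI
  span BC: point load 120 at a = 1.83: Pab(L + b)/(6LEI) = 615.4/EI
  relative rotation θ_0 = (120.8 + 615.4)/EI = 736.2/EI
A unit hogging moment at B produces rotation L₁/(3EI) + L₂/(3EI) = 5/EI.
Slope continuity at B: θ_0 = M_B·5/EI, so M_B = 736.2/5 = 147.2 kip·ft (hogging).
Span AB, ΣM about A with M_B applied at B: R_B^{AB}·4 = 372.8 + 147.2, so R_B^{AB} = 130 kip and R_A = 179.5 − 130 = 49.49 kip.
Span BC, ΣM about C: R_B^{BC}·11 = 1100 + 147.2, so R_B^{BC} = 113.4 kip and R_C = 120 − 113.4 = 6.577 kip.
R_B = 130 + 113.4 = 243.4 kip.

R_B = 243.4 kip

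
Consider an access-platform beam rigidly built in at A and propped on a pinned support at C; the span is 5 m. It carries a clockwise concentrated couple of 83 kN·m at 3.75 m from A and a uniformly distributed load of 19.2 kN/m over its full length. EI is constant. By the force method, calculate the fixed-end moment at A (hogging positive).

M_A = 26.28 kN·m

Take the reaction at C as the redundant and release it; the primary structure is a cantilever fixed at A.
Downward deflection at the released point C due to the loads:
  clockwise couple 83 at a = 3.75: M₀a(2L − a)/(2EI) = 972.7/EI
  UDL 19.2: wL⁴/(8EI) = 1500/EI
  δ_0 = 2473/EI
Tip deflection under a unit load at C: L³/(3EI) = 41.67/EI.
The prop prevents deflection at C: R_C = δ_0/δ_{CC} = 2473/41.67 = 59.34 kN.
Moment equilibrium about A: M_A = Σ(load moments about A) − R_C·L = 323 − 59.34×5 = 26.28 kN·m.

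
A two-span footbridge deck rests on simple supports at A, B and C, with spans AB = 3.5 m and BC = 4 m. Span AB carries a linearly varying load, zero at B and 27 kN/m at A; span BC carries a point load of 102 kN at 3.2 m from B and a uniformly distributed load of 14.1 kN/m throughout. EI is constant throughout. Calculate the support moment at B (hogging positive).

M_B = 44.93 kN·m

Take M_B as the redundant. Released structure: two simple spans AB and BC with a hinge at B.
End slopes at the hinge B, treating each span as simply supported:
  span AB: triangular load, peak 27: 7w₀L³/(360EI) = 22.51/EI
  span BC: point load 102 at a = 3.2: Pab(L + b)/(6LEI) = 52.22/EI
  span BC: UDL 14.1: wL³/(24EI) = 37.6/EI
  relative rotation θ_0 = (22.51 + 89.82)/EI = 112.3/EI
A unit hogging moment at B produces rotation L₁/(3EI) + L₂/(3EI) = 2.5/EI.
Slope continuity at B: θ_0 = M_B·2.5/EI, so M_B = 112.3/2.5 = 44.93 kN·m (hogging).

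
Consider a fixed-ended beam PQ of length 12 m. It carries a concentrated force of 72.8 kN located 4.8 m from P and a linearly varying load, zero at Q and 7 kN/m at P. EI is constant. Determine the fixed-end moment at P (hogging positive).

M_P = 176.2 kN·m

Release both end moments; the primary structure is a simply-supported span PQ with redundants M_P and M_Q.
Simple-span end rotations at P and Q under the given loads:
  at P: point load 72.8 at a = 4.8: Pab(L + b)/(6LEI) = 670.9/EI
  at Q: point load 72.8 at a = 4.8: Pab(L + a)/(6LEI) = 587.1/EI
  at P: triangular load, peak 7: w₀L³/(45EI) = 268.8/EI
  at Q: triangular load, peak 7: 7w₀L³/(360EI) = 235.2/EI
  θ_P0 = 939.7/EI,  θ_Q0 = 822.3/EI
Flexibility coefficients: a unit moment at one end gives L/(3EI) there and L/(6EI) at the far end, so f₁₁ = f₂₂ = 4/EI and f₁₂ = f₂₁ = 2/EI.
Compatibility — zero rotation at each built-in end:
  4 M_P + 2 M_Q = 939.7
  2 M_P + 4 M_Q = 822.3
Solving the pair gives M_P = 176.2 kN·m and M_Q = 117.5 kN·m (hogging).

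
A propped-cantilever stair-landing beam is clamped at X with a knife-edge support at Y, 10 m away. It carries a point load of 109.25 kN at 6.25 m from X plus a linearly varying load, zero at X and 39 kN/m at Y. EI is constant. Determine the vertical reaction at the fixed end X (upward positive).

Choose R_Y as the redundant. The primary structure is the cantilever fixed at X.
Free-end deflection of the primary structure under the applied loading (downward +):
  point load 109.25 at a = 6.25: Pa²(3L − a)/(6EI) = 16892/EI
  triangular load, peak 39 at the free end: 11w₀L⁴/(120EI) = 35750/EI
  δ_0 = 52642/EI
Tip deflection under a unit load at Y: L³/(3EI) = 333.3/EI.
Compatibility at Y: δ_0 − R_Y·δ_{YY} = 0, so R_Y = 52642/333.3 = 157.9 kN.
Vertical equilibrium: R_X = ΣP − R_Y = 304.2 − 157.9 = 146.3 kN.

R_X = 146.3 kN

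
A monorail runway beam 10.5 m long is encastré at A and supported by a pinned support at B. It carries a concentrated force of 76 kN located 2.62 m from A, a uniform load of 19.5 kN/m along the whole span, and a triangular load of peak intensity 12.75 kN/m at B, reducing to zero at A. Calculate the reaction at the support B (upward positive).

Take the reaction at B as the redundant and release it; the primary structure is a cantilever fixed at A.
Primary-structure tip deflection at B by superposition:
  point load 76 at a = 2.62: Pa²(3L − a)/(6EI) = 2511/EI
  UDL 19.5: wL⁴/(8EI) = 29628/EI
  triangular load, peak 12.75 at the free end: 11w₀L⁴/(120EI) = 14206/EI
  δ_0 = 46345/EI
Tip deflection under a unit load at B: L³/(3EI) = 385.9/EI.
Compatibility at B: δ_0 − R_B·δ_{BB} = 0, so R_B = 46345/385.9 = 120.1 kN.

R_B = 120.1 kN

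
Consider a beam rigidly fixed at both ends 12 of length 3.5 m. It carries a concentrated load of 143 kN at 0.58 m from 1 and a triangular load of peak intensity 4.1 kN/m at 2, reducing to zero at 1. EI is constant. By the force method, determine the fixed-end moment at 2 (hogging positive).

Release both end moments; the primary structure is a simply-supported span 12 with redundants M_1 and M_2.
On the primary (simply-supported) span, the end slopes from the loading are:
  at 1: point load 143 at a = 0.58: Pab(L + b)/(6LEI) = 74.04/EI
  at 2: point load 143 at a = 0.58: Pab(L + a)/(6LEI) = 47.05/EI
  at 1: triangular load, peak 4.1: 7w₀L³/(360EI) = 3.418/EI
  at 2: triangular load, peak 4.1: w₀L³/(45EI) = 3.906/EI
  θ_10 = 77.46/EI,  θ_20 = 50.96/EI
Flexibility coefficients: a unit moment at one end gives L/(3EI) there and L/(6EI) at the far end, so f₁₁ = f₂₂ = 1.167/EI and f₁₂ = f₂₁ = 0.5833/EI.
Compatibility — zero rotation at each built-in end:
  1.167 M_1 + 0.5833 M_2 = 77.46
  0.5833 M_1 + 1.167 M_2 = 50.96
Solving the pair gives M_1 = 59.4 kN·m and M_2 = 13.98 kN·m (hogging).

M_2 = 13.98 kN·m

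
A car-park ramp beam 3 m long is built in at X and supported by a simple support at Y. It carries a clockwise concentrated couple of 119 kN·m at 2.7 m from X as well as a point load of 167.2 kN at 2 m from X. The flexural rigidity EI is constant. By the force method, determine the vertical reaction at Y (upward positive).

R_Y = 145.6 kN

Remove the prop at Y; the released (primary) structure is a cantilever built in at X.
Primary-structure tip deflection at Y by superposition:
  clockwise couple 119 at a = 2.7: M₀a(2L − a)/(2EI) = 530.1/EI
  point load 167.2 at a = 2: Pa²(3L − a)/(6EI) = 780.3/EI
  δ_0 = 1310/EI
Tip deflection under a unit load at Y: L³/(3EI) = 9/EI.
Compatibility at Y: δ_0 − R_Y·δ_{YY} = 0, so R_Y = 1310/9 = 145.6 kN.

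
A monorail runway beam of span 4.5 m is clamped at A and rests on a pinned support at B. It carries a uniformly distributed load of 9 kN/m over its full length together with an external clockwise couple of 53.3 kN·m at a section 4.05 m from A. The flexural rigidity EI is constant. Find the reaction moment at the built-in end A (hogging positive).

Release the roller at B. Primary structure: cantilever fixed at A.
Free-end deflection of the primary structure under the applied loading (downward +):
  UDL 9: wL⁴/(8EI) = 461.3/EI
  clockwise couple 53.3 at a = 4.05: M₀a(2L − a)/(2EI) = 534.3/EI
  δ_0 = 995.6/EI
Tip deflection under a unit load at B: L³/(3EI) = 30.38/EI.
The prop prevents deflection at B: R_B = δ_0/δ_{BB} = 995.6/30.38 = 32.78 kN.
Moment equilibrium about A: M_A = Σ(load moments about A) − R_B·L = 144.4 − 32.78×4.5 = -3.069 kN·m.

M_A = -3.069 kN·m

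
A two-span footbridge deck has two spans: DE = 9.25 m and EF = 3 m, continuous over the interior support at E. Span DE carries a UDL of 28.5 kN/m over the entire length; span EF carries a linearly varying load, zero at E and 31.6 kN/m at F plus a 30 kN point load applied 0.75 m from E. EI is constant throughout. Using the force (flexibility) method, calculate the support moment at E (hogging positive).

Take M_E as the redundant. Released structure: two simple spans DE and EF with a hinge at E.
Rotations at E on the released spans (each span's end-slope, ×1/EI):
  span DE: UDL 28.5: wL³/(24EI) = 939.9/EI
  span EF: triangular load, peak 31.6: 7w₀L³/(360EI) = 16.59/EI
  span EF: point load 30 at a = 0.75: Pab(L + b)/(6LEI) = 14.77/EI
  relative rotation θ_0 = (939.9 + 31.36)/EI = 971.2/EI
A unit hogging moment at E produces rotation L₁/(3EI) + L₂/(3EI) = 4.083/EI.
Slope continuity at E: θ_0 = M_E·4.083/EI, so M_E = 971.2/4.083 = 237.8 kN·m (hogging).

M_E = 237.8 kN·m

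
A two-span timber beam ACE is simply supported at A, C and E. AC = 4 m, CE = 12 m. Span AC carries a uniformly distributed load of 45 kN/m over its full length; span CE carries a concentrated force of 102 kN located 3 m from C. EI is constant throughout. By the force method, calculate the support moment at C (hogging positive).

Insert a hinge at C; M_C is the redundant, and each span becomes simply supported.
Discontinuity in slope at C on the released structure — sum the simple-span end rotations:
  span AC: UDL 45: wL³/(24EI) = 120/EI
  span CE: point load 102 at a = 3: Pab(L + b)/(6LEI) = 803.2/EI
  relative rotation θ_0 = (120 + 803.2)/EI = 923.2/EI
A unit hogging moment at C produces rotation L₁/(3EI) + L₂/(3EI) = 5.333/EI.
Compatibility: M_C·(L₁+L₂)/(3EI) = θ_0, giving M_C = 173.1 kN·m (hogging).

M_C = 173.1 kN·m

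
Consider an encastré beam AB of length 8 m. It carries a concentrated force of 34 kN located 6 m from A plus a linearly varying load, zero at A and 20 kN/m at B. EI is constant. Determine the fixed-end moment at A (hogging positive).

M_A = 55.42 kN·m

Release both end moments; the primary structure is a simply-supported span AB with redundants M_A and M_B.
End rotations of the released simple span under the applied load (×1/EI):
  at A: point load 34 at a = 6: Pab(L + b)/(6LEI) = 85/EI
  at B: point load 34 at a = 6: Pab(L + a)/(6LEI) = 119/EI
  at A: triangular load, peak 20: 7w₀L³/(360EI) = 199.1/EI
  at B: triangular load, peak 20: w₀L³/(45EI) = 227.6/EI
  θ_A0 = 284.1/EI,  θ_B0 = 346.6/EI
Flexibility coefficients: a unit moment at one end gives L/(3EI) there and L/(6EI) at the far end, so f₁₁ = f₂₂ = 2.667/EI and f₁₂ = f₂₁ = 1.333/EI.
Compatibility — zero rotation at each built-in end:
  2.667 M_A + 1.333 M_B = 284.1
  1.333 M_A + 2.667 M_B = 346.6
Solving the pair gives M_A = 55.42 kN·m and M_B = 102.2 kN·m (hogging).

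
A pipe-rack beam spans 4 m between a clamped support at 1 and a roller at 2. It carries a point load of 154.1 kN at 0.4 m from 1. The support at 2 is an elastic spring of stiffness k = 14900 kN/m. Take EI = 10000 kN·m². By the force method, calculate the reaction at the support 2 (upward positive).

R_2 = 2.166 kN

Release the roller at 2. Primary structure: cantilever fixed at 1.
Deflection at 2 on the released cantilever, summing each load's contribution:
  point load 154.1 at a = 0.4: Pa²(3L − a)/(6EI) = 47.67/EI
Flexibility coefficient — unit upward force at 2: δ_{22} = L³/(3EI) = 21.33/EI.
With EI = 10000 kN·m²: δ_0 = 0.004767 m and δ_{22} = 0.002133 m/kN.
Compatibility — the spring shortens by R_2/k under the reaction it provides: δ_0 − R_2·δ_{22} = R_2/k. With 1/k = 0.000067 m/kN, R_2 = δ_0 / (δ_{22} + 1/k) = 0.004767 / (0.002133 + 0.000067) = 2.166 kN.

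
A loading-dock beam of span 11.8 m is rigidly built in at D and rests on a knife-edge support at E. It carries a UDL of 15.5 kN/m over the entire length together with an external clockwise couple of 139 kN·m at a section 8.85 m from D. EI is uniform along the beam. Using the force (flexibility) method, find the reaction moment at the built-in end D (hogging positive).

Release the roller at E. Primary structure: cantilever fixed at D.
Free-end deflection of the primary structure under the applied loading (downward +):
  UDL 15.5: wL⁴/(8EI) = 37564/EI
  clockwise couple 139 at a = 8.85: M₀a(2L − a)/(2EI) = 9072/EI
  δ_0 = 46636/EI
Flexibility coefficient — unit upward force at E: δ_{EE} = L³/(3EI) = 547.7/EI.
Compatibility at E: δ_0 − R_E·δ_{EE} = 0, so R_E = 46636/547.7 = 85.15 kN.
Moment equilibrium about D: M_D = Σ(load moments about D) − R_E·L = 1218 − 85.15×11.8 = 213.3 kN·m.

M_D = 213.3 kN·m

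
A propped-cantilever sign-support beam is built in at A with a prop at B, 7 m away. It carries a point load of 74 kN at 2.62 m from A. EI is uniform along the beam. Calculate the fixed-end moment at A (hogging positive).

Release the roller at B. Primary structure: cantilever fixed at A.
Primary-structure tip deflection at B by superposition:
  point load 74 at a = 2.62: Pa²(3L − a)/(6EI) = 1556/EI
Flexibility coefficient — unit upward force at B: δ_{BB} = L³/(3EI) = 114.3/EI.
Compatibility at B: δ_0 − R_B·δ_{BB} = 0, so R_B = 1556/114.3 = 13.61 kN.
Moment equilibrium about A: M_A = Σ(load moments about A) − R_B·L = 193.9 − 13.61×7 = 98.61 kN·m.

M_A = 98.61 kN·m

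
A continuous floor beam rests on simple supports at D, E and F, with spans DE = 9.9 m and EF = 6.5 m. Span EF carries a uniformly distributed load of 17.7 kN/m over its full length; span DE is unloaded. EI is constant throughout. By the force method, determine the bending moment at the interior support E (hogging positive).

M_E = 37.05 kN·m

Release continuity at E by inserting a hinge; the redundant is the internal moment M_E. The primary structure is two simply-supported spans DE and EF.
Discontinuity in slope at E on the released structure — sum the simple-span end rotations:
  span EF: UDL 17.7: wL³/(24EI) = 202.5/EI
  relative rotation θ_0 = (0 + 202.5)/EI = 202.5/EI
A unit hogging moment at E produces rotation L₁/(3EI) + L₂/(3EI) = 5.467/EI.
Slope continuity at E: θ_0 = M_E·5.467/EI, so M_E = 202.5/5.467 = 37.05 kN·m (hogging).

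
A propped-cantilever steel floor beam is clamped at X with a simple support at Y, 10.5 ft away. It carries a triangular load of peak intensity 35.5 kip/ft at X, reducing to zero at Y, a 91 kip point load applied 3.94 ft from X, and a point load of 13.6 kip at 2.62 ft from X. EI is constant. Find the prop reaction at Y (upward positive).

R_Y = 55.26 kip

Choose R_Y as the redundant. The primary structure is the cantilever fixed at X.
Downward deflection at the released point Y due to the loads:
  triangular load, peak 35.5 at the fixed end: w₀L⁴/(30EI) = 14383/EI
  point load 91 at a = 3.94: Pa²(3L − a)/(6EI) = 6489/EI
  point load 13.6 at a = 2.62: Pa²(3L − a)/(6EI) = 449.4/EI
  δ_0 = 21322/EI
Tip deflection under a unit load at Y: L³/(3EI) = 385.9/EI.
The prop prevents deflection at Y: R_Y = δ_0/δ_{YY} = 21322/385.9 = 55.26 kip.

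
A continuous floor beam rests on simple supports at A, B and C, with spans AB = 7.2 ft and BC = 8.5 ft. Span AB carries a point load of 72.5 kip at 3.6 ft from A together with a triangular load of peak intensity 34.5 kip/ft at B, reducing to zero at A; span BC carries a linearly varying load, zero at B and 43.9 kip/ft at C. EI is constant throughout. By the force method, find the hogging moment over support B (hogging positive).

M_B = 199.7 kip·ft

Insert a hinge at B; M_B is the redundant, and each span becomes simply supported.
End slopes at the hinge B, treating each span as simply supported:
  span AB: point load 72.5 at a = 3.6: Pab(L + a)/(6LEI) = 234.9/EI
  span AB: triangular load, peak 34.5: w₀L³/(45EI) = 286.2/EI
  span BC: triangular load, peak 43.9: 7w₀L³/(360EI) = 524.2/EI
  relative rotation θ_0 = (521.1 + 524.2)/EI = 1045/EI
A unit hogging moment at B produces rotation L₁/(3EI) + L₂/(3EI) = 5.233/EI.
Compatibility: M_B·(L₁+L₂)/(3EI) = θ_0, giving M_B = 199.7 kip·ft (hogging).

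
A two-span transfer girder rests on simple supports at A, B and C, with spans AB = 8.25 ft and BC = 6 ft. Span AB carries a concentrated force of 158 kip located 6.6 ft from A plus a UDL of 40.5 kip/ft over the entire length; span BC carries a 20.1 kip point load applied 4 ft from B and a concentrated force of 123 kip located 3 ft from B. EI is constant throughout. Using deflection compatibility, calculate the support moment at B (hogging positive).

M_B = 373.9 kip·ft

Release continuity at B by inserting a hinge; the redundant is the internal moment M_B. The primary structure is two simply-supported spans AB and BC.
Discontinuity in slope at B on the released structure — sum the simple-span end rotations:
  span AB: point load 158 at a = 6.6: Pab(L + a)/(6LEI) = 516.2/EI
  span AB: UDL 40.5: wL³/(24EI) = 947.6/EI
  span BC: point load 20.1 at a = 4: Pab(L + b)/(6LEI) = 35.73/EI
  span BC: point load 123 at a = 3: Pab(L + b)/(6LEI) = 276.8/EI
  relative rotation θ_0 = (1464 + 312.5)/EI = 1776/EI
A unit hogging moment at B produces rotation L₁/(3EI) + L₂/(3EI) = 4.75/EI.
Slope continuity at B: θ_0 = M_B·4.75/EI, so M_B = 1776/4.75 = 373.9 kip·ft (hogging).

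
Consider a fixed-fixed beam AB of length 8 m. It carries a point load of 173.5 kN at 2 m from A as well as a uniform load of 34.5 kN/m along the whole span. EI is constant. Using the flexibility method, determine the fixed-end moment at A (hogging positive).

M_A = 379.2 kN·m

Take the two fixed-end moments M_A, M_B as redundants; the released structure is the simple span AB.
On the primary (simply-supported) span, the end slopes from the loading are:
  at A: point load 173.5 at a = 2: Pab(L + b)/(6LEI) = 607.2/EI
  at B: point load 173.5 at a = 2: Pab(L + a)/(6LEI) = 433.8/EI
  at A: UDL 34.5: wL³/(24EI) = 736/EI
  at B: UDL 34.5: wL³/(24EI) = 736/EI
  θ_A0 = 1343/EI,  θ_B0 = 1170/EI
Flexibility coefficients: a unit moment at one end gives L/(3EI) there and L/(6EI) at the far end, so f₁₁ = f₂₂ = 2.667/EI and f₁₂ = f₂₁ = 1.333/EI.
Compatibility — zero rotation at each built-in end:
  2.667 M_A + 1.333 M_B = 1343
  1.333 M_A + 2.667 M_B = 1170
Solving the pair gives M_A = 379.2 kN·m and M_B = 249.1 kN·m (hogging).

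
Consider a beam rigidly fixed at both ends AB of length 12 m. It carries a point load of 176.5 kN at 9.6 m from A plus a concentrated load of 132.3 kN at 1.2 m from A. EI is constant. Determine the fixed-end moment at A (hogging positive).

Release both end moments; the primary structure is a simply-supported span AB with redundants M_A and M_B.
End rotations of the released simple span under the applied load (×1/EI):
  at A: point load 176.5 at a = 9.6: Pab(L + b)/(6LEI) = 813.3/EI
  at B: point load 176.5 at a = 9.6: Pab(L + a)/(6LEI) = 1220/EI
  at A: point load 132.3 at a = 1.2: Pab(L + b)/(6LEI) = 543/EI
  at B: point load 132.3 at a = 1.2: Pab(L + a)/(6LEI) = 314.3/EI
  θ_A0 = 1356/EI,  θ_B0 = 1534/EI
Flexibility coefficients: a unit moment at one end gives L/(3EI) there and L/(6EI) at the far end, so f₁₁ = f₂₂ = 4/EI and f₁₂ = f₂₁ = 2/EI.
Compatibility — zero rotation at each built-in end:
  4 M_A + 2 M_B = 1356
  2 M_A + 4 M_B = 1534
Solving the pair gives M_A = 196.4 kN·m and M_B = 285.4 kN·m (hogging).

M_A = 196.4 kN·m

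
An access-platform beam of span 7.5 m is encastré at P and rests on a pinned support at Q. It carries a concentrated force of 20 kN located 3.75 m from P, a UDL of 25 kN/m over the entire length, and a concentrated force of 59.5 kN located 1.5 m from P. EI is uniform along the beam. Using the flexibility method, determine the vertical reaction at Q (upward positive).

Remove the prop at Q; the released (primary) structure is a cantilever built in at P.
Free-end deflection of the primary structure under the applied loading (downward +):
  point load 20 at a = 3.75: Pa²(3L − a)/(6EI) = 878.9/EI
  UDL 25: wL⁴/(8EI) = 9888/EI
  point load 59.5 at a = 1.5: Pa²(3L − a)/(6EI) = 468.6/EI
  δ_0 = 11235/EI
Flexibility coefficient — unit upward force at Q: δ_{QQ} = L³/(3EI) = 140.6/EI.
The prop prevents deflection at Q: R_Q = δ_0/δ_{QQ} = 11235/140.6 = 79.89 kN.

R_Q = 79.89 kN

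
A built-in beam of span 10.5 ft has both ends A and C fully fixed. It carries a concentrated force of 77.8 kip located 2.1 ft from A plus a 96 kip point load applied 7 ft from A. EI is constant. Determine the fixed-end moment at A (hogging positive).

M_A = 179.2 kip·ft

Take the two fixed-end moments M_A, M_C as redundants; the released structure is the simple span AC.
On the primary (simply-supported) span, the end slopes from the loading are:
  at A: point load 77.8 at a = 2.1: Pab(L + b)/(6LEI) = 411.7/EI
  at C: point load 77.8 at a = 2.1: Pab(L + a)/(6LEI) = 274.5/EI
  at A: point load 96 at a = 7: Pab(L + b)/(6LEI) = 522.7/EI
  at C: point load 96 at a = 7: Pab(L + a)/(6LEI) = 653.3/EI
  θ_A0 = 934.4/EI,  θ_C0 = 927.8/EI
Flexibility coefficients: a unit moment at one end gives L/(3EI) there and L/(6EI) at the far end, so f₁₁ = f₂₂ = 3.5/EI and f₁₂ = f₂₁ = 1.75/EI.
Compatibility — zero rotation at each built-in end:
  3.5 M_A + 1.75 M_C = 934.4
  1.75 M_A + 3.5 M_C = 927.8
Solving the pair gives M_A = 179.2 kip·ft and M_C = 175.5 kip·ft (hogging).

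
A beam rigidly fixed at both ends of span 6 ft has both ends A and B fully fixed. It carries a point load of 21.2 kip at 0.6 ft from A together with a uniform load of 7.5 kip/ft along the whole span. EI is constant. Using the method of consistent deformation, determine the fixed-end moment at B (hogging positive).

Release both end moments; the primary structure is a simply-supported span AB with redundants M_A and M_B.
On the primary (simply-supported) span, the end slopes from the loading are:
  at A: point load 21.2 at a = 0.6: Pab(L + b)/(6LEI) = 21.75/EI
  at B: point load 21.2 at a = 0.6: Pab(L + a)/(6LEI) = 12.59/EI
  at A: UDL 7.5: wL³/(24EI) = 67.5/EI
  at B: UDL 7.5: wL³/(24EI) = 67.5/EI
  θ_A0 = 89.25/EI,  θ_B0 = 80.09/EI
Flexibility coefficients: a unit moment at one end gives L/(3EI) there and L/(6EI) at the far end, so f₁₁ = f₂₂ = 2/EI and f₁₂ = f₂₁ = 1/EI.
Compatibility — zero rotation at each built-in end:
  2 M_A + 1 M_B = 89.25
  1 M_A + 2 M_B = 80.09
Solving the pair gives M_A = 32.8 kip·ft and M_B = 23.64 kip·ft (hogging).

M_B = 23.64 kip·ft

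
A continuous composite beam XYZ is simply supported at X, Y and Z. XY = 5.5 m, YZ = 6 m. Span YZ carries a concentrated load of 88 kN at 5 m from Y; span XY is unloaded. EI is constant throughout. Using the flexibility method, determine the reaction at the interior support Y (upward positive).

R_Y = 22.44 kN

Take M_Y as the redundant. Released structure: two simple spans XY and YZ with a hinge at Y.
End slopes at the hinge Y, treating each span as simply supported:
  span YZ: point load 88 at a = 5: Pab(L + b)/(6LEI) = 85.56/EI
  relative rotation θ_0 = (0 + 85.56)/EI = 85.56/EI
A unit hogging moment at Y produces rotation L₁/(3EI) + L₂/(3EI) = 3.833/EI.
Slope continuity at Y: θ_0 = M_Y·3.833/EI, so M_Y = 85.56/3.833 = 22.32 kN·m (hogging).
Span XY, ΣM about X with M_Y applied at Y: R_Y^{XY}·5.5 = 0 + 22.32, so R_Y^{XY} = 4.058 kN and R_X = 0 − 4.058 = -4.058 kN.
Span YZ, ΣM about Z: R_Y^{YZ}·6 = 88 + 22.32, so R_Y^{YZ} = 18.39 kN and R_Z = 88 − 18.39 = 69.61 kN.
R_Y = 4.058 + 18.39 = 22.44 kN.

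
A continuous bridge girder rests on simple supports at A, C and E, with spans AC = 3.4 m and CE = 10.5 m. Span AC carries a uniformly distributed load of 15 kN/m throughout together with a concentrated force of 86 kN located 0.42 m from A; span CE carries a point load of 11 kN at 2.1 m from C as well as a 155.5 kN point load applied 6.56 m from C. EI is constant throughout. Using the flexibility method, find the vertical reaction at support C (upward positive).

R_C = 189.3 kN

Insert a hinge at C; M_C is the redundant, and each span becomes simply supported.
Discontinuity in slope at C on the released structure — sum the simple-span end rotations:
  span AC: UDL 15: wL³/(24EI) = 24.57/EI
  span AC: point load 86 at a = 0.42: Pab(L + a)/(6LEI) = 20.16/EI
  span CE: point load 11 at a = 2.1: Pab(L + b)/(6LEI) = 58.21/EI
  span CE: point load 155.5 at a = 6.56: Pab(L + b)/(6LEI) = 921.2/EI
  relative rotation θ_0 = (44.72 + 979.4)/EI = 1024/EI
A unit hogging moment at C produces rotation L₁/(3EI) + L₂/(3EI) = 4.633/EI.
Slope continuity at C: θ_0 = M_C·4.633/EI, so M_C = 1024/4.633 = 221 kN·m (hogging).
Span AC, ΣM about A with M_C applied at C: R_C^{AC}·3.4 = 122.8 + 221, so R_C^{AC} = 101.1 kN and R_A = 137 − 101.1 = 35.87 kN.
Span CE, ΣM about E: R_C^{CE}·10.5 = 705.1 + 221, so R_C^{CE} = 88.2 kN and R_E = 166.5 − 88.2 = 78.3 kN.
R_C = 101.1 + 88.2 = 189.3 kN.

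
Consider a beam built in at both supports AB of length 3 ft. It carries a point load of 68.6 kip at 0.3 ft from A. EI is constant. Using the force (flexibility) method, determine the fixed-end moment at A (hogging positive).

Release both end moments; the primary structure is a simply-supported span AB with redundants M_A and M_B.
End rotations of the released simple span under the applied load (×1/EI):
  at A: point load 68.6 at a = 0.3: Pab(L + b)/(6LEI) = 17.6/EI
  at B: point load 68.6 at a = 0.3: Pab(L + a)/(6LEI) = 10.19/EI
  θ_A0 = 17.6/EI,  θ_B0 = 10.19/EI
Flexibility coefficients: a unit moment at one end gives L/(3EI) there and L/(6EI) at the far end, so f₁₁ = f₂₂ = 1/EI and f₁₂ = f₂₁ = 0.5/EI.
Compatibility — zero rotation at each built-in end:
  1 M_A + 0.5 M_B = 17.6
  0.5 M_A + 1 M_B = 10.19
Solving the pair gives M_A = 16.67 kip·ft and M_B = 1.852 kip·ft (hogging).

M_A = 16.67 kip·ft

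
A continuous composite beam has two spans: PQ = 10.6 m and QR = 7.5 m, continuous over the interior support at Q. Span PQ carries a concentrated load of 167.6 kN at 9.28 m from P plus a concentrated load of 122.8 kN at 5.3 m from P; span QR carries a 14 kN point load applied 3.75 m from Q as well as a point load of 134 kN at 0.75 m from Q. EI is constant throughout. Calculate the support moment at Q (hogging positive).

M_Q = 293.1 kN·m

Take M_Q as the redundant. Released structure: two simple spans PQ and QR with a hinge at Q.
Rotations at Q on the released spans (each span's end-slope, ×1/EI):
  span PQ: point load 167.6 at a = 9.28: Pab(L + a)/(6LEI) = 641.7/EI
  span PQ: point load 122.8 at a = 5.3: Pab(L + a)/(6LEI) = 862.4/EI
  span QR: point load 14 at a = 3.75: Pab(L + b)/(6LEI) = 49.22/EI
  span QR: point load 134 at a = 0.75: Pab(L + b)/(6LEI) = 214.8/EI
  relative rotation θ_0 = (1504 + 264)/EI = 1768/EI
A unit hogging moment at Q produces rotation L₁/(3EI) + L₂/(3EI) = 6.033/EI.
Compatibility: M_Q·(L₁+L₂)/(3EI) = θ_0, giving M_Q = 293.1 kN·m (hogging).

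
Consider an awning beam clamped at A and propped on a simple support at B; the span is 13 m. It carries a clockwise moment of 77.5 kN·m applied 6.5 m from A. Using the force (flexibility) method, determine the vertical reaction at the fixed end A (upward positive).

Choose R_B as the redundant. The primary structure is the cantilever fixed at A.
Primary-structure tip deflection at B by superposition:
  clockwise couple 77.5 at a = 6.5: M₀a(2L − a)/(2EI) = 4912/EI
Tip deflection under a unit load at B: L³/(3EI) = 732.3/EI.
The prop prevents deflection at B: R_B = δ_0/δ_{BB} = 4912/732.3 = 6.707 kN.
Vertical equilibrium: R_A = ΣP − R_B = 0 − 6.707 = -6.707 kN.

R_A = -6.707 kN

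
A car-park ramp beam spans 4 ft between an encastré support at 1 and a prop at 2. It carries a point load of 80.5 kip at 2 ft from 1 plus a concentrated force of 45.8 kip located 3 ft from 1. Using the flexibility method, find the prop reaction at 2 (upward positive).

R_2 = 54.14 kip

Choose R_2 as the redundant. The primary structure is the cantilever fixed at 1.
Downward deflection at the released point 2 due to the loads:
  point load 80.5 at a = 2: Pa²(3L − a)/(6EI) = 536.7/EI
  point load 45.8 at a = 3: Pa²(3L − a)/(6EI) = 618.3/EI
  δ_0 = 1155/EI
Tip deflection under a unit load at 2: L³/(3EI) = 21.33/EI.
Compatibility at 2: δ_0 − R_2·δ_{22} = 0, so R_2 = 1155/21.33 = 54.14 kip.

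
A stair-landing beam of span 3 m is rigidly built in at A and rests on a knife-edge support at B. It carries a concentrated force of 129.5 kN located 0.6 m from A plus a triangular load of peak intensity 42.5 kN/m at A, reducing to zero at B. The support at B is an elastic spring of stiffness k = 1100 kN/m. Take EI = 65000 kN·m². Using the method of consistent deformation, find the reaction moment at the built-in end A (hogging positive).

M_A = 133.5 kN·m

Take the reaction at B as the redundant and release it; the primary structure is a cantilever fixed at A.
Downward deflection at the released point B due to the loads:
  point load 129.5 at a = 0.6: Pa²(3L − a)/(6EI) = 65.27/EI
  triangular load, peak 42.5 at the fixed end: w₀L⁴/(30EI) = 114.8/EI
  δ_0 = 180/EI
Flexibility coefficient — unit upward force at B: δ_{BB} = L³/(3EI) = 9/EI.
With EI = 65000 kN·m²: δ_0 = 0.00277 m and δ_{BB} = 0.000138 m/kN.
Compatibility — the spring shortens by R_B/k under the reaction it provides: δ_0 − R_B·δ_{BB} = R_B/k. With 1/k = 0.000909 m/kN, R_B = δ_0 / (δ_{BB} + 1/k) = 0.00277 / (0.000138 + 0.000909) = 2.644 kN.
Moment equilibrium about A: M_A = Σ(load moments about A) − R_B·L = 141.4 − 2.644×3 = 133.5 kN·m.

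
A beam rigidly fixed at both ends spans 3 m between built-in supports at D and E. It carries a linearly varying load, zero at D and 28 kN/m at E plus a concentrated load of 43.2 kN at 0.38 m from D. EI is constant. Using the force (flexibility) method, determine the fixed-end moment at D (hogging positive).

Release both end moments; the primary structure is a simply-supported span DE with redundants M_D and M_E.
End rotations of the released simple span under the applied load (×1/EI):
  at D: triangular load, peak 28: 7w₀L³/(360EI) = 14.7/EI
  at E: triangular load, peak 28: w₀L³/(45EI) = 16.8/EI
  at D: point load 43.2 at a = 0.38: Pab(L + b)/(6LEI) = 13.43/EI
  at E: point load 43.2 at a = 0.38: Pab(L + a)/(6LEI) = 8.076/EI
  θ_D0 = 28.13/EI,  θ_E0 = 24.88/EI
Flexibility coefficients: a unit moment at one end gives L/(3EI) there and L/(6EI) at the far end, so f₁₁ = f₂₂ = 1/EI and f₁₂ = f₂₁ = 0.5/EI.
Compatibility — zero rotation at each built-in end:
  1 M_D + 0.5 M_E = 28.13
  0.5 M_D + 1 M_E = 24.88
Solving the pair gives M_D = 20.92 kN·m and M_E = 14.42 kN·m (hogging).

M_D = 20.92 kN·m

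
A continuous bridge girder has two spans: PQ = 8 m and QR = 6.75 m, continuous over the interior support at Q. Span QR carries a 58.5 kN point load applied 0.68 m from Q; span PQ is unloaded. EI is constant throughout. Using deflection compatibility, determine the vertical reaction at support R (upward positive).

Insert a hinge at Q; M_Q is the redundant, and each span becomes simply supported.
End slopes at the hinge Q, treating each span as simply supported:
  span QR: point load 58.5 at a = 0.68: Pab(L + b)/(6LEI) = 76.43/EI
  relative rotation θ_0 = (0 + 76.43)/EI = 76.43/EI
A unit hogging moment at Q produces rotation L₁/(3EI) + L₂/(3EI) = 4.917/EI.
Slope continuity at Q: θ_0 = M_Q·4.917/EI, so M_Q = 76.43/4.917 = 15.55 kN·m (hogging).
Span QR, ΣM about R: R_Q^{QR}·6.75 = 355.1 + 15.55, so R_Q^{QR} = 54.91 kN and R_R = 58.5 − 54.91 = 3.59 kN.

R_R = 3.59 kN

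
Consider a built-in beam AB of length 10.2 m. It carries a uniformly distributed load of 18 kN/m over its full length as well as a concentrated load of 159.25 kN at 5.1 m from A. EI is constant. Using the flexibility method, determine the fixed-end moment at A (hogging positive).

M_A = 359.1 kN·m

Take the two fixed-end moments M_A, M_B as redundants; the released structure is the simple span AB.
On the primary (simply-supported) span, the end slopes from the loading are:
  at A: UDL 18: wL³/(24EI) = 795.9/EI
  at B: UDL 18: wL³/(24EI) = 795.9/EI
  at A: point load 159.25 at a = 5.1: Pab(L + b)/(6LEI) = 1036/EI
  at B: point load 159.25 at a = 5.1: Pab(L + a)/(6LEI) = 1036/EI
  θ_A0 = 1831/EI,  θ_B0 = 1831/EI
Flexibility coefficients: a unit moment at one end gives L/(3EI) there and L/(6EI) at the far end, so f₁₁ = f₂₂ = 3.4/EI and f₁₂ = f₂₁ = 1.7/EI.
Compatibility — zero rotation at each built-in end:
  3.4 M_A + 1.7 M_B = 1831
  1.7 M_A + 3.4 M_B = 1831
Solving the pair gives M_A = 359.1 kN·m and M_B = 359.1 kN·m (hogging).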